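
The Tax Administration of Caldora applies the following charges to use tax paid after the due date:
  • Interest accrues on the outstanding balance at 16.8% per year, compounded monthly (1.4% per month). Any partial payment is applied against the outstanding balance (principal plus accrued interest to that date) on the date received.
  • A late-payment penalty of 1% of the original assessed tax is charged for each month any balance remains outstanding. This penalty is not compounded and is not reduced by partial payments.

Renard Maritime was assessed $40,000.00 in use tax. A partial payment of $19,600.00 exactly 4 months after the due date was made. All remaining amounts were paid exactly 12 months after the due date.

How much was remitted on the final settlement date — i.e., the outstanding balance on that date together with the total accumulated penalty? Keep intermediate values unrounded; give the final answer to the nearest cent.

$30,156.54

Balance at month 4: $40,000.0000 × (1 + 0.014)^4 = $42,287.4806…
After $19,600.00 payment: $42,287.4806… − $19,600.00 = $22,687.4806…
Balance at month 12: $22,687.4806… × (1 + 0.014)^8 = $25,356.5352…
Penalty: 12 × 1% × $40,000.00 = $4,800.00
Final settlement = outstanding balance + penalty = $25,356.5352… + $4,800.00 = $30,156.54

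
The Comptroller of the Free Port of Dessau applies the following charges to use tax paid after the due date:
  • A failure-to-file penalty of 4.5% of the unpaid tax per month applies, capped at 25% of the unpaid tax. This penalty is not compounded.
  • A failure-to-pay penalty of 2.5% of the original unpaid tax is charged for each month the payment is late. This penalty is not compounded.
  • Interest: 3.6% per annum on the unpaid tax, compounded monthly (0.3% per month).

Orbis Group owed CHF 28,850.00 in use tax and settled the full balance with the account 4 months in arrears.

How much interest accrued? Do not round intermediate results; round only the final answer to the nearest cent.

CHF 347.76

Interest: CHF 28,850.00 × ((1 + 0.003)^4 − 1) = CHF 28,850.00 × 0.0120541… = CHF 347.7610…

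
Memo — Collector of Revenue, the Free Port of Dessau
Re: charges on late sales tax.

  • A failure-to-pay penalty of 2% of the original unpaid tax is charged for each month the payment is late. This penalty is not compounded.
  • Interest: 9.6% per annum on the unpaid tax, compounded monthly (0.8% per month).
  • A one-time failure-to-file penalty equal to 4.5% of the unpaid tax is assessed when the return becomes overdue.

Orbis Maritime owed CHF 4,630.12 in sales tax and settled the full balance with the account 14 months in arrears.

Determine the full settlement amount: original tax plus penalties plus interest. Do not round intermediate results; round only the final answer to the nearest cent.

CHF 6,681.33

Failure-to-file penalty: 4.5% × CHF 4,630.12 = CHF 208.36…
Failure-to-pay penalty = 2% × CHF 4,630.12 × 14 mo = CHF 1,296.43…
Interest: CHF 4,630.12 × ((1 + 0.008)^14 − 1) = CHF 4,630.12 × 0.1180145… = CHF 546.4215…
Total = CHF 4,630.12 + CHF 1,504.7890 + CHF 546.4215… = CHF 6,681.33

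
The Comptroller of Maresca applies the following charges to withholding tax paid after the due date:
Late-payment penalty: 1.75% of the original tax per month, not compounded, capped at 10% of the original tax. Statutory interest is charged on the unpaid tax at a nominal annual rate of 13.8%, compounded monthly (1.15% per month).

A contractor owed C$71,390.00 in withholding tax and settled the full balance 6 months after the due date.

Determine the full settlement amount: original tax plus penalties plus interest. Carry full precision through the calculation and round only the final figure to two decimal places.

C$83,598.72

Penalty (uncapped): 6 × 1.75% × C$71,390.00 = C$7,495.95; cap = 10% × C$71,390.00 = C$7,139.00 → penalty = C$7,139.00
Interest: C$71,390.00 × ((1 + 0.0115)^6 − 1) = C$71,390.00 × 0.0710144… = C$5,069.7202…
Total = C$71,390.00 + C$7,139.0000 + C$5,069.7202… = C$83,598.72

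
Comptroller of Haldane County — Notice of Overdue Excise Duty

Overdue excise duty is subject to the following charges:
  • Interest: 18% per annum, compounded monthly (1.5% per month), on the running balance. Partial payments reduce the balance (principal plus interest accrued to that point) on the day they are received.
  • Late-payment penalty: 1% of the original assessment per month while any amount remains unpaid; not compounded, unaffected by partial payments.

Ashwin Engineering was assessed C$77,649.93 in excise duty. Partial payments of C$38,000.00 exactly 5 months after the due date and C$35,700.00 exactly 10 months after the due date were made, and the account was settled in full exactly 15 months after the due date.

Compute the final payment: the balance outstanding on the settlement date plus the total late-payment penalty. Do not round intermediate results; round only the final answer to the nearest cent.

Balance at month 5: C$77,649.9300 × (1 + 0.015)^5 = C$83,651.0275…
After C$38,000.00 payment: C$83,651.0275… − C$38,000.00 = C$45,651.0275…
Balance at month 10: C$45,651.0275… × (1 + 0.015)^5 = C$49,179.1217…
After C$35,700.00 payment: C$49,179.1217… − C$35,700.00 = C$13,479.1217…
Balance at month 15: C$13,479.1217… × (1 + 0.015)^5 = C$14,520.8422…
Penalty: 15 × 1% × C$77,649.93 = C$11,647.49…
Final settlement = outstanding balance + penalty = C$14,520.8422… + C$11,647.49… = C$26,168.33

C$26,168.33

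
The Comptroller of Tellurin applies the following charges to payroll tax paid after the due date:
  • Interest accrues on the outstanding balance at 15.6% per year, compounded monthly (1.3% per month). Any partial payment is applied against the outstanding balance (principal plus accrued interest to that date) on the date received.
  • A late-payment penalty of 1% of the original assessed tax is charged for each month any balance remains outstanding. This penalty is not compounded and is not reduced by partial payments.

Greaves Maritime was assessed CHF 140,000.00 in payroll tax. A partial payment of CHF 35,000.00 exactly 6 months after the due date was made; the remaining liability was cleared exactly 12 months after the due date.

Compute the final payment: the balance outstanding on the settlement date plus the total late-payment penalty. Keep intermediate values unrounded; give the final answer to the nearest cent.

Balance at month 6: CHF 140,000.0000 × (1 + 0.013)^6 = CHF 151,281.1119…
After CHF 35,000.00 payment: CHF 151,281.1119… − CHF 35,000.00 = CHF 116,281.1119…
Balance at month 12: CHF 116,281.1119… × (1 + 0.013)^6 = CHF 125,650.9707…
Penalty: 12 × 1% × CHF 140,000.00 = CHF 16,800.00
Final settlement = outstanding balance + penalty = CHF 125,650.9707… + CHF 16,800.00 = CHF 142,450.97

CHF 142,450.97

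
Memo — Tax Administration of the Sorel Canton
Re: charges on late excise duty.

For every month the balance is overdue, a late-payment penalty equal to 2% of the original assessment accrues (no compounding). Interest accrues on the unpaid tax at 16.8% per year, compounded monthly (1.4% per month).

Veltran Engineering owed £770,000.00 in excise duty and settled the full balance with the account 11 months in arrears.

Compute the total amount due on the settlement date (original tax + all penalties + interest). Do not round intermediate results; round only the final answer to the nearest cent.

Late-payment penalty: 11 × 2% × £770,000.00 = £169,400.00
Interest: £770,000.00 × ((1 + 0.014)^11 − 1) = £770,000.00 × 0.1652457… = £127,239.1807…
Total = £770,000.00 + £169,400.0000 + £127,239.1807… = £1,066,639.18

£1,066,639.18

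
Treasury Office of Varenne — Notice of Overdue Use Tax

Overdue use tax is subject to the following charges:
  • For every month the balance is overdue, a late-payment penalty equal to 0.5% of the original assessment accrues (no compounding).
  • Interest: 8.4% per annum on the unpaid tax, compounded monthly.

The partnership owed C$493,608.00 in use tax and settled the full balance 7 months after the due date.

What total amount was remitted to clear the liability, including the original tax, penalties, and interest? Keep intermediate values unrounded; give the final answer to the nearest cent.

C$535,584.96

Late-payment penalty = 0.5% × C$493,608.00 × 7 mo = C$17,276.28
Interest (8.4%/yr ÷ 12 = 0.7%/month): C$493,608.00 × ((1 + 0.007)^7 − 1) = C$24,700.6821…
Total = C$493,608.00 + C$17,276.2800 + C$24,700.6821… = C$535,584.96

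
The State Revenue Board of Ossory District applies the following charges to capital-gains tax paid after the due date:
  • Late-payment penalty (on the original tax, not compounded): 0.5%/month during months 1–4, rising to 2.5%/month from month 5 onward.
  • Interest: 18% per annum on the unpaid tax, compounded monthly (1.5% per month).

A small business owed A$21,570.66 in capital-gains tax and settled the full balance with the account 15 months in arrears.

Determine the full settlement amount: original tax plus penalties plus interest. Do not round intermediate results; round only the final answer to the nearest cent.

Penalty, months 1–4: 4 × 0.5% × A$21,570.66 = A$431.41…
Penalty, months 5–15: 11 × 2.5% × A$21,570.66 = A$5,931.93…
Interest: A$21,570.66 × ((1 + 0.015)^15 − 1) = A$21,570.66 × 0.2502321… = A$5,397.6708…
Total = A$21,570.66 + A$6,363.3447 + A$5,397.6708… = A$33,331.68

A$33,331.68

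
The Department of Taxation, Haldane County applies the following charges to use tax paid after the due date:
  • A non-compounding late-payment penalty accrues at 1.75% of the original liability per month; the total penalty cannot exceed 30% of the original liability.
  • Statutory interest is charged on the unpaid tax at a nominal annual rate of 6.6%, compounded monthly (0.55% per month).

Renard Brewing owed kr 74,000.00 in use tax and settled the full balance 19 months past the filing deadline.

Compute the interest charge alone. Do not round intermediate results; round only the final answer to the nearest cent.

kr 8,127.98

Interest: kr 74,000.00 × ((1 + 0.0055)^19 − 1) = kr 74,000.00 × 0.1098376… = kr 8,127.9804…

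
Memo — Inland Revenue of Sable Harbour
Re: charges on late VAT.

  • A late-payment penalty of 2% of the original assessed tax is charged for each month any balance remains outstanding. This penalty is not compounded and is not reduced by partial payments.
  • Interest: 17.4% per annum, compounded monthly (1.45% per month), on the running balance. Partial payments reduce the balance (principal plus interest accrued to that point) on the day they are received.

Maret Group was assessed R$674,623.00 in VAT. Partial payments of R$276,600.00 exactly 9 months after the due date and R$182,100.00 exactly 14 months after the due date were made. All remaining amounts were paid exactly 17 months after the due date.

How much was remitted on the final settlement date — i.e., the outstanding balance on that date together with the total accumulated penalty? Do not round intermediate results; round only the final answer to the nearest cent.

R$590,553.03

Balance at month 9: R$674,623.0000 × (1 + 0.0145)^9 = R$767,944.0960…
After R$276,600.00 payment: R$767,944.0960… − R$276,600.00 = R$491,344.0960…
Balance at month 14: R$491,344.0960… × (1 + 0.0145)^5 = R$528,014.6821…
After R$182,100.00 payment: R$528,014.6821… − R$182,100.00 = R$345,914.6821…
Balance at month 17: R$345,914.6821… × (1 + 0.0145)^3 = R$361,181.2110…
Penalty: 17 × 2% × R$674,623.00 = R$229,371.82
Final settlement = outstanding balance + penalty = R$361,181.2110… + R$229,371.82 = R$590,553.03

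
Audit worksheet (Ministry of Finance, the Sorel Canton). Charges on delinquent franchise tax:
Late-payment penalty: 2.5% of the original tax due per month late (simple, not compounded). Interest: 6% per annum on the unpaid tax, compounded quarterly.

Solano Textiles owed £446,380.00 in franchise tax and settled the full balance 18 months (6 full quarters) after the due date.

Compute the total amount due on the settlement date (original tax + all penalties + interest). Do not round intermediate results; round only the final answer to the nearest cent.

Late-payment penalty: 18 × 2.5% × £446,380.00 = £200,871.00
Interest (6%/yr ÷ 4 = 1.5%/quarter): £446,380.00 × ((1 + 0.015)^6 − 1) = £41,711.2042…
Total = £446,380.00 + £200,871.0000 + £41,711.2042… = £688,962.20

£688,962.20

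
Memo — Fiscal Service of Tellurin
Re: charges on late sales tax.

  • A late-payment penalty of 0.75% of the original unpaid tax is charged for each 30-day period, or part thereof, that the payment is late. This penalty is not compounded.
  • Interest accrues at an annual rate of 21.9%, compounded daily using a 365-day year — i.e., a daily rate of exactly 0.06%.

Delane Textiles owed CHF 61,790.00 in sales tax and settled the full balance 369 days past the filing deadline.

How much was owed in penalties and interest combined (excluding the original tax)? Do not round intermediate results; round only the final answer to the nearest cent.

CHF 21,332.36

Penalty periods: ⌈369/30⌉ = 13; penalty = 13 × 0.75% × CHF 61,790.00 = CHF 6,024.53…
Interest: CHF 61,790.00 × ((1 + 0.0006)^369 − 1) = CHF 61,790.00 × 0.24773962… = CHF 15,307.8308…
Penalties + interest = CHF 6,024.5250 + CHF 15,307.8308… = CHF 21,332.36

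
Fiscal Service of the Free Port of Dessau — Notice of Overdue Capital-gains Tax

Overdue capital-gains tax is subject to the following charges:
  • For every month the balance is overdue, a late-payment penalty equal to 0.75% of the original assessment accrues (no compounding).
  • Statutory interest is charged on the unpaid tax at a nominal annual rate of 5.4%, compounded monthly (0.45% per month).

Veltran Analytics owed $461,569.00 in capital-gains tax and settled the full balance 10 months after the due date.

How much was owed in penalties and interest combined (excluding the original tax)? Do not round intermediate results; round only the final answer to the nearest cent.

Late-payment penalty: 10 × 0.75% × $461,569.00 = $34,617.68…
Interest: $461,569.00 × ((1 + 0.0045)^10 − 1) = $461,569.00 × 0.0459223… = $21,196.2970…
Penalties + interest = $34,617.6750 + $21,196.2970… = $55,813.97

$55,813.97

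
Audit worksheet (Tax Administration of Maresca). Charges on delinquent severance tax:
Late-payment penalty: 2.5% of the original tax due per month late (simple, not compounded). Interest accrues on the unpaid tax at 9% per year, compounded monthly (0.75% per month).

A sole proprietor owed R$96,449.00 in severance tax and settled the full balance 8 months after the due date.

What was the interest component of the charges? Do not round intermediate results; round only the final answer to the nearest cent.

R$5,941.15

Interest: R$96,449.00 × ((1 + 0.0075)^8 − 1) = R$96,449.00 × 0.0615988… = R$5,941.1473…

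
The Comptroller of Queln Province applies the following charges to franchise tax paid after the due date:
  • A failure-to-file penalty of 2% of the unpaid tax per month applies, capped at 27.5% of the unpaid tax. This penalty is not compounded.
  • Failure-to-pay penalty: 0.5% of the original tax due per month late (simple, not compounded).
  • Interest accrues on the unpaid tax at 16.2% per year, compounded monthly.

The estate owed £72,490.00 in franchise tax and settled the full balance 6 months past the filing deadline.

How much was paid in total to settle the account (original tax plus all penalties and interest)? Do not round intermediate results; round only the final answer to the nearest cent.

Failure-to-file: 6 × 2% × £72,490.00 = £8,698.80 (under the 27.5% cap)
Failure-to-pay penalty = 0.5% × £72,490.00 × 6 mo = £2,174.70
Interest (16.2%/yr ÷ 12 = 1.35%/month): £72,490.00 × ((1 + 0.0135)^6 − 1) = £6,073.4629…
Total = £72,490.00 + £10,873.5000 + £6,073.4629… = £89,436.96

£89,436.96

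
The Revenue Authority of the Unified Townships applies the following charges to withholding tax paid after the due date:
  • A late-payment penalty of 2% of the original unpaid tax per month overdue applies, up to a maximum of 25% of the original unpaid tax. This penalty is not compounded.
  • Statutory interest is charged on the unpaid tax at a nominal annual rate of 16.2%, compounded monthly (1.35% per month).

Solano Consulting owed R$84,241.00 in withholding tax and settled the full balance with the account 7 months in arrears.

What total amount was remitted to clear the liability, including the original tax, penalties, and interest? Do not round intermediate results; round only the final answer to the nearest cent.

Penalty: 7 × 2% × R$84,241.00 = R$11,793.74 (below the 25% cap of R$21,060.25)
Interest: R$84,241.00 × ((1 + 0.0135)^7 − 1) = R$84,241.00 × 0.0984145… = R$8,290.5389…
Total = R$84,241.00 + R$11,793.7400 + R$8,290.5389… = R$104,325.28

R$104,325.28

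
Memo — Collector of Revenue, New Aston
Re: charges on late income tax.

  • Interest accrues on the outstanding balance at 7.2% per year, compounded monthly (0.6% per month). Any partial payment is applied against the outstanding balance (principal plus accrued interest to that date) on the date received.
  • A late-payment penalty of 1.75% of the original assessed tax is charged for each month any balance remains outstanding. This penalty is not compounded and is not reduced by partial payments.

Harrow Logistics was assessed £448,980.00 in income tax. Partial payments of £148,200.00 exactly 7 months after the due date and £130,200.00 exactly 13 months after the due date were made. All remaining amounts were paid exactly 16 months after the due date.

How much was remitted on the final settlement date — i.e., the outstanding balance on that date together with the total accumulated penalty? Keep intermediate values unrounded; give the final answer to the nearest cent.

£330,836.19

Balance at month 7: £448,980.0000 × (1 + 0.006)^7 = £468,180.0036…
After £148,200.00 payment: £468,180.0036… − £148,200.00 = £319,980.0036…
Balance at month 13: £319,980.0036… × (1 + 0.006)^6 = £331,673.4615…
After £130,200.00 payment: £331,673.4615… − £130,200.00 = £201,473.4615…
Balance at month 16: £201,473.4615… × (1 + 0.006)^3 = £205,121.7864…
Penalty: 16 × 1.75% × £448,980.00 = £125,714.40
Final settlement = outstanding balance + penalty = £205,121.7864… + £125,714.40 = £330,836.19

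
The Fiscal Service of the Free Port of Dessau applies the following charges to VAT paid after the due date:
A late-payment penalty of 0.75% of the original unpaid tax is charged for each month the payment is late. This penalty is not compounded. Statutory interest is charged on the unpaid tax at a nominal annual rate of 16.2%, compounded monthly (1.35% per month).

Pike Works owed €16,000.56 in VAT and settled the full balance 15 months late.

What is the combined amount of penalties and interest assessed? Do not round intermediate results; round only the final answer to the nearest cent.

€5,365.03

Late-payment penalty = 0.75% × €16,000.56 × 15 mo = €1,800.06…
Interest: €16,000.56 × ((1 + 0.0135)^15 − 1) = €16,000.56 × 0.2228024… = €3,564.9638…
Penalties + interest = €1,800.0630 + €3,564.9638… = €5,365.03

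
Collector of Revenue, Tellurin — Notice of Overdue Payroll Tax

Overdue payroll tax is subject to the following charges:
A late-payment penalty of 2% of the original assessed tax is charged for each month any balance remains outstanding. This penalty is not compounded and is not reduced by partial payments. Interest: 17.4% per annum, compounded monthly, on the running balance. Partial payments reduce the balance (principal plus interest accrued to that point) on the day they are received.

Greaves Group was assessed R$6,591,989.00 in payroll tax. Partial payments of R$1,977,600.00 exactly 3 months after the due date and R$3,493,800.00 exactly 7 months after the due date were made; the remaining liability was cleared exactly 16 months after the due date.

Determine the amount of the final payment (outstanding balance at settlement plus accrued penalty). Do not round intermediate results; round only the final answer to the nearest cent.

Monthly rate = 17.4% ÷ 12 = 1.45%
Balance at month 3: R$6,591,989.0000 × (1 + 0.0145)^3 = R$6,882,918.5151…
After R$1,977,600.00 payment: R$6,882,918.5151… − R$1,977,600.00 = R$4,905,318.5151…
Balance at month 7: R$4,905,318.5151… × (1 + 0.0145)^4 = R$5,196,075.0830…
After R$3,493,800.00 payment: R$5,196,075.0830… − R$3,493,800.00 = R$1,702,275.0830…
Balance at month 16: R$1,702,275.0830… × (1 + 0.0145)^9 = R$1,937,752.0479…
Penalty: 16 × 2% × R$6,591,989.00 = R$2,109,436.48
Final settlement = outstanding balance + penalty = R$1,937,752.0479… + R$2,109,436.48 = R$4,047,188.53

R$4,047,188.53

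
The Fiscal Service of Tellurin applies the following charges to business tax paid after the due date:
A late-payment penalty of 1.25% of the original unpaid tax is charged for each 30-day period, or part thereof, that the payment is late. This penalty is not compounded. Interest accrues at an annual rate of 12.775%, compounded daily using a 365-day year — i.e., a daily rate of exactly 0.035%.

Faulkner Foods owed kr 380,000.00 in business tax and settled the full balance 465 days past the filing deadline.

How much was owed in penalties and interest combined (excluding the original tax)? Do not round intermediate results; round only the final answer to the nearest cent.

Penalty periods: ⌈465/30⌉ = 16; penalty = 16 × 1.25% × kr 380,000.00 = kr 76,000.00
Interest: kr 380,000.00 × ((1 + 0.00035)^465 − 1) = kr 380,000.00 × 0.17670896… = kr 67,149.4050…
Penalties + interest = kr 76,000.0000 + kr 67,149.4050… = kr 143,149.40

kr 143,149.40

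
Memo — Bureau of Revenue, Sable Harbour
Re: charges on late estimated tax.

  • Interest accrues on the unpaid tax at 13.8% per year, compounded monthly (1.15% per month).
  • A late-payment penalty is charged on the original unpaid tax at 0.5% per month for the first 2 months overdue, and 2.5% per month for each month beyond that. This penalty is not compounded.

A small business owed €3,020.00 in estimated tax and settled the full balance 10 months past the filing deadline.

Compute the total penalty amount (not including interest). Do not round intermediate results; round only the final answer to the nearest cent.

€634.20

Penalty, months 1–2: 2 × 0.5% × €3,020.00 = €30.20
Penalty, months 3–10: 8 × 2.5% × €3,020.00 = €604.00
Total penalty = €30.20 + €604.00 = €634.20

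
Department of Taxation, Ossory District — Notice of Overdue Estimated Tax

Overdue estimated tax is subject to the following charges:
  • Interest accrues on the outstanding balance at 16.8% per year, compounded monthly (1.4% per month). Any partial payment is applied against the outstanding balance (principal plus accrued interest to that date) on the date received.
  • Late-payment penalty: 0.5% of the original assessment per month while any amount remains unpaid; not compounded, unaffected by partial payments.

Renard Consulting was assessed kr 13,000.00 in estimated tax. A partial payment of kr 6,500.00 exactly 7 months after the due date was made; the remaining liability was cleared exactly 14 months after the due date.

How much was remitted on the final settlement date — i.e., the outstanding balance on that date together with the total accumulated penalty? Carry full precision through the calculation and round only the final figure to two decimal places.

Balance at month 7: kr 13,000.0000 × (1 + 0.014)^7 = kr 14,328.7741…
After kr 6,500.00 payment: kr 14,328.7741… − kr 6,500.00 = kr 7,828.7741…
Balance at month 14: kr 7,828.7741… × (1 + 0.014)^7 = kr 8,628.9797…
Penalty: 14 × 0.5% × kr 13,000.00 = kr 910.00
Final settlement = outstanding balance + penalty = kr 8,628.9797… + kr 910.00 = kr 9,538.98

kr 9,538.98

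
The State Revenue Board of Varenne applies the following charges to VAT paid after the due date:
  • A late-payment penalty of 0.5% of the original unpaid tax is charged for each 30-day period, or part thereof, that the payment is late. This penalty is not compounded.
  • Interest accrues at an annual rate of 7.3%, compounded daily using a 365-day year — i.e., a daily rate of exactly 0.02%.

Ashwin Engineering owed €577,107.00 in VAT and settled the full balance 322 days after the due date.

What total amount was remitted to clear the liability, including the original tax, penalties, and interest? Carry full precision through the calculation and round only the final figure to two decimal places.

€647,232.46

Penalty periods: ⌈322/30⌉ = 11; penalty = 11 × 0.5% × €577,107.00 = €31,740.89…
Interest: €577,107.00 × ((1 + 0.0002)^322 − 1) = €577,107.00 × 0.06651205… = €38,384.5717…
Total = €577,107.00 + €31,740.8850 + €38,384.5717… = €647,232.46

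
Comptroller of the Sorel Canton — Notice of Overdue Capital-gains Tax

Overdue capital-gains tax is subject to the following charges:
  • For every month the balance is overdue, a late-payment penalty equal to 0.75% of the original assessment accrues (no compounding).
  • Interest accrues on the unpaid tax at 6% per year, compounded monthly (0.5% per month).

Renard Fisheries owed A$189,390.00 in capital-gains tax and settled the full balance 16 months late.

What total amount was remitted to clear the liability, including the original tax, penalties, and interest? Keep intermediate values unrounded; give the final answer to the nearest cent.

A$227,849.65

Late-payment penalty = 0.75% × A$189,390.00 × 16 mo = A$22,726.80
Interest: A$189,390.00 × ((1 + 0.005)^16 − 1) = A$189,390.00 × 0.0830712… = A$15,732.8453…
Total = A$189,390.00 + A$22,726.8000 + A$15,732.8453… = A$227,849.65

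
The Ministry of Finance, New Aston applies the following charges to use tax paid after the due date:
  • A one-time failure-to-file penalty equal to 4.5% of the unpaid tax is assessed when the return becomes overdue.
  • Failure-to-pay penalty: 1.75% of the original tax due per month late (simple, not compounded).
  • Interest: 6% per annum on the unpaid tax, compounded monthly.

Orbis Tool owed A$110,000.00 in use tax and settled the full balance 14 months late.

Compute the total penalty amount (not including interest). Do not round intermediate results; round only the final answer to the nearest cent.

Failure-to-file penalty: 4.5% × A$110,000.00 = A$4,950.00
Failure-to-pay penalty: 14 × 1.75% × A$110,000.00 = A$26,950.00
Total penalty = A$4,950.00 + A$26,950.00 = A$31,900.00

A$31,900.00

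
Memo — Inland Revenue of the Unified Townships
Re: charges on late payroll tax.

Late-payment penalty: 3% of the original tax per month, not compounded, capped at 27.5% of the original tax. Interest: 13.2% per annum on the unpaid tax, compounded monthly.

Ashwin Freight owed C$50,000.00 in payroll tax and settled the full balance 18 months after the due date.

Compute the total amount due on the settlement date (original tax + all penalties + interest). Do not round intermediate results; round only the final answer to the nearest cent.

C$74,632.27

Penalty (uncapped): 18 × 3% × C$50,000.00 = C$27,000.00; cap = 27.5% × C$50,000.00 = C$13,750.00 → penalty = C$13,750.00
Interest (13.2%/yr ÷ 12 = 1.1%/month): C$50,000.00 × ((1 + 0.011)^18 − 1) = C$10,882.2655…
Total = C$50,000.00 + C$13,750.0000 + C$10,882.2655… = C$74,632.27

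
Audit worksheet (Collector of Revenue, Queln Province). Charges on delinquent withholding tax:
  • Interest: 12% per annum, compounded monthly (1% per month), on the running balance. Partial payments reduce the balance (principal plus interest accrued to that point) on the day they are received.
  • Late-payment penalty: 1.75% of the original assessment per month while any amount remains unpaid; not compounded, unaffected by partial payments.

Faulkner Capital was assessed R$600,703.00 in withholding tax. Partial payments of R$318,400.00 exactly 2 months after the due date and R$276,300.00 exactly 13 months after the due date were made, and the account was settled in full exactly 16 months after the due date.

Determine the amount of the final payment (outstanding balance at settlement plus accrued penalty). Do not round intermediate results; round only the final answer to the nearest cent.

R$221,903.59

Balance at month 2: R$600,703.0000 × (1 + 0.01)^2 = R$612,777.1303
After R$318,400.00 payment: R$612,777.1303 − R$318,400.00 = R$294,377.1303
Balance at month 13: R$294,377.1303 × (1 + 0.01)^11 = R$328,427.2463…
After R$276,300.00 payment: R$328,427.2463… − R$276,300.00 = R$52,127.2463…
Balance at month 16: R$52,127.2463… × (1 + 0.01)^3 = R$53,706.7539…
Penalty: 16 × 1.75% × R$600,703.00 = R$168,196.84
Final settlement = outstanding balance + penalty = R$53,706.7539… + R$168,196.84 = R$221,903.59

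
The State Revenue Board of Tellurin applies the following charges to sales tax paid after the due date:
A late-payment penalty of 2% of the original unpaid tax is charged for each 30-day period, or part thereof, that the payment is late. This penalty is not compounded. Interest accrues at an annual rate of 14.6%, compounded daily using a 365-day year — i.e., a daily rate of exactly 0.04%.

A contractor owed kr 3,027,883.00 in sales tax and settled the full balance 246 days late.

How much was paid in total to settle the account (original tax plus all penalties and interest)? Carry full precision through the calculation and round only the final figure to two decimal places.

Penalty periods: ⌈246/30⌉ = 9; penalty = 9 × 2% × kr 3,027,883.00 = kr 545,018.94
Interest: kr 3,027,883.00 × ((1 + 0.0004)^246 − 1) = kr 3,027,883.00 × 0.10338235… = kr 313,029.6585…
Total = kr 3,027,883.00 + kr 545,018.9400 + kr 313,029.6585… = kr 3,885,931.60

kr 3,885,931.60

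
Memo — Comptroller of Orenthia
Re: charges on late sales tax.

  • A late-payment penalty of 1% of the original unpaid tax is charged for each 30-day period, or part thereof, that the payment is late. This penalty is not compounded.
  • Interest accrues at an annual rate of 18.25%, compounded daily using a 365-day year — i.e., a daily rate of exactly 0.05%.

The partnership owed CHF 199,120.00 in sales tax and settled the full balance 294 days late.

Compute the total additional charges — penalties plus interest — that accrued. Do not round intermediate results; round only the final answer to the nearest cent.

CHF 51,434.97

Penalty periods: ⌈294/30⌉ = 10; penalty = 10 × 1% × CHF 199,120.00 = CHF 19,912.00
Interest: CHF 199,120.00 × ((1 + 0.0005)^294 − 1) = CHF 199,120.00 × 0.15831141… = CHF 31,522.9677…
Penalties + interest = CHF 19,912.0000 + CHF 31,522.9677… = CHF 51,434.97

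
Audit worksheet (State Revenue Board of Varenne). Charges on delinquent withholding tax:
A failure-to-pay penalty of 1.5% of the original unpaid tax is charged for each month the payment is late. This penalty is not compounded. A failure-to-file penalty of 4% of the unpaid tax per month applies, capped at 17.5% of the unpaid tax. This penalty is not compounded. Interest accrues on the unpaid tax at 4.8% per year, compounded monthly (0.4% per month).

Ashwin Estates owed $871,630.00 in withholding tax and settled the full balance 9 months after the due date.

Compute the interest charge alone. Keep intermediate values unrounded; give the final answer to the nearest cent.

$31,885.45

Interest: $871,630.00 × ((1 + 0.004)^9 − 1) = $871,630.00 × 0.0365814… = $31,885.4530…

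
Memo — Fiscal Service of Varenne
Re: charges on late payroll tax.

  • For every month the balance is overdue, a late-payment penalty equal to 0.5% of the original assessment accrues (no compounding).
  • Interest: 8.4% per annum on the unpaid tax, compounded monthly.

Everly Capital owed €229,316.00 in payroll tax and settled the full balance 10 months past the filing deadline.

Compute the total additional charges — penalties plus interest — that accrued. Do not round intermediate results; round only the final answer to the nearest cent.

Late-payment penalty: 10 × 0.5% × €229,316.00 = €11,465.80
Interest (8.4%/yr ÷ 12 = 0.7%/month): €229,316.00 × ((1 + 0.007)^10 − 1) = €16,567.3170…
Penalties + interest = €11,465.8000 + €16,567.3170… = €28,033.12

€28,033.12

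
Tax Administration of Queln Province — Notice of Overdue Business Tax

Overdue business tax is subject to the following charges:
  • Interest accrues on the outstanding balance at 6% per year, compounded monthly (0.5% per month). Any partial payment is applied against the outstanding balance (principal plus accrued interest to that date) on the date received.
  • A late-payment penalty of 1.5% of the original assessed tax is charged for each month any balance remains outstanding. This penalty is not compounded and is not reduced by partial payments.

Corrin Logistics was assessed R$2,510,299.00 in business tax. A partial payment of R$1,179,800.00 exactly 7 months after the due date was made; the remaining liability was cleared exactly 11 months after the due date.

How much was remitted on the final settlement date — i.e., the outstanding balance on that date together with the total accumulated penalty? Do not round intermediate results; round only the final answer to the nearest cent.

R$1,862,495.18

Balance at month 7: R$2,510,299.0000 × (1 + 0.005)^7 = R$2,599,488.4096…
After R$1,179,800.00 payment: R$2,599,488.4096… − R$1,179,800.00 = R$1,419,688.4096…
Balance at month 11: R$1,419,688.4096… × (1 + 0.005)^4 = R$1,448,295.8418…
Penalty: 11 × 1.5% × R$2,510,299.00 = R$414,199.34…
Final settlement = outstanding balance + penalty = R$1,448,295.8418… + R$414,199.34… = R$1,862,495.18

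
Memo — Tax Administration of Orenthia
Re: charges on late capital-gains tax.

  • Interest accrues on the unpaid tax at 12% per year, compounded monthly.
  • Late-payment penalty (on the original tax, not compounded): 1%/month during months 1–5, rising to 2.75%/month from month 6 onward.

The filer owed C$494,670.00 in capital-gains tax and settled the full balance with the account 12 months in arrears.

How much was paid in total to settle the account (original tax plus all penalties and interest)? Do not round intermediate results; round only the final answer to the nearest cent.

C$677,364.01

Penalty, months 1–5: 5 × 1% × C$494,670.00 = C$24,733.50
Penalty, months 6–12: 7 × 2.75% × C$494,670.00 = C$95,223.98…
Interest (12%/yr ÷ 12 = 1%/month): C$494,670.00 × ((1 + 0.01)^12 − 1) = C$62,736.5377…
Total = C$494,670.00 + C$119,957.4750 + C$62,736.5377… = C$677,364.01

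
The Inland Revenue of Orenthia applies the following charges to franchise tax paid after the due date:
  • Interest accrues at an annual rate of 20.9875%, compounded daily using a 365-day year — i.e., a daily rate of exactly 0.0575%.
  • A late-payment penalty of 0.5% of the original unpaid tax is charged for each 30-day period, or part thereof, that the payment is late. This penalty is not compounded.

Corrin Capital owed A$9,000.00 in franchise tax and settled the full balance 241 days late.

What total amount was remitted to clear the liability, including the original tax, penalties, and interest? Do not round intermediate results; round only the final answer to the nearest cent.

A$10,742.31

Penalty periods: ⌈241/30⌉ = 9; penalty = 9 × 0.5% × A$9,000.00 = A$405.00
Interest: A$9,000.00 × ((1 + 0.000575)^241 − 1) = A$9,000.00 × 0.14859008… = A$1,337.3107…
Total = A$9,000.00 + A$405.0000 + A$1,337.3107… = A$10,742.31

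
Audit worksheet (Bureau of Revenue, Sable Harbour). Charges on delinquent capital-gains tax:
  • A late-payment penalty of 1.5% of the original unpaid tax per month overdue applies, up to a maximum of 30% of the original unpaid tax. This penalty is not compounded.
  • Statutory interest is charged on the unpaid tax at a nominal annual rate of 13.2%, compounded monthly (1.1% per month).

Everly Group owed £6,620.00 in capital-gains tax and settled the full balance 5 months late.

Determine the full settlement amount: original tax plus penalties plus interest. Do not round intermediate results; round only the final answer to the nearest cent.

£7,488.70

Penalty: 5 × 1.5% × £6,620.00 = £496.50 (below the 30% cap of £1,986.00)
Interest: £6,620.00 × ((1 + 0.011)^5 − 1) = £6,620.00 × 0.0562234… = £372.1988…
Total = £6,620.00 + £496.5000 + £372.1988… = £7,488.70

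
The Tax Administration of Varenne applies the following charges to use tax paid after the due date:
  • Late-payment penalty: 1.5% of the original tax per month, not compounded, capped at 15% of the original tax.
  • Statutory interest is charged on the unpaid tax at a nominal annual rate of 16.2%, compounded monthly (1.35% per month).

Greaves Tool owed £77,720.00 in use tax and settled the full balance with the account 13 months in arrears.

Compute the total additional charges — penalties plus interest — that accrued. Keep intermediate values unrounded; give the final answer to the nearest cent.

Penalty (uncapped): 13 × 1.5% × £77,720.00 = £15,155.40; cap = 15% × £77,720.00 = £11,658.00 → penalty = £11,658.00
Interest: £77,720.00 × ((1 + 0.0135)^13 − 1) = £77,720.00 × 0.1904435… = £14,801.2691…
Penalties + interest = £11,658.0000 + £14,801.2691… = £26,459.27

£26,459.27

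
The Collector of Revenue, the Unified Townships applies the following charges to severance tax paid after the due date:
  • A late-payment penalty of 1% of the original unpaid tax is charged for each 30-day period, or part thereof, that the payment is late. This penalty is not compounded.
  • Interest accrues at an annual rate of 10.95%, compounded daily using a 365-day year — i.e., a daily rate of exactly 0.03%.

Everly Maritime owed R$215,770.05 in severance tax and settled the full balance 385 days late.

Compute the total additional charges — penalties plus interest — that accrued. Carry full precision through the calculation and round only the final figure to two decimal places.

R$54,463.61

Penalty periods: ⌈385/30⌉ = 13; penalty = 13 × 1% × R$215,770.05 = R$28,050.11…
Interest: R$215,770.05 × ((1 + 0.0003)^385 − 1) = R$215,770.05 × 0.12241507… = R$26,413.5063…
Penalties + interest = R$28,050.1065 + R$26,413.5063… = R$54,463.61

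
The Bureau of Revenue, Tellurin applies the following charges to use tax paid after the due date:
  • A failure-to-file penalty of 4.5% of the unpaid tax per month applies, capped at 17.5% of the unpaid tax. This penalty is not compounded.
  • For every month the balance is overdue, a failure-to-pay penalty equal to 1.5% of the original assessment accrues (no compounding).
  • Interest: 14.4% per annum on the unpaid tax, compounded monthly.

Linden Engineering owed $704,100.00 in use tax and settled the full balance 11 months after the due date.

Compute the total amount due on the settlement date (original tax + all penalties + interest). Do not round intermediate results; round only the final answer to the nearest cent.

Failure-to-file: 11 × 4.5% × $704,100.00 = $348,529.50, capped at 17.5% × $704,100.00 = $123,217.50
Failure-to-pay penalty = 1.5% × $704,100.00 × 11 mo = $116,176.50
Interest (14.4%/yr ÷ 12 = 1.2%/month): $704,100.00 × ((1 + 0.012)^11 − 1) = $98,723.3250…
Total = $704,100.00 + $239,394.0000 + $98,723.3250… = $1,042,217.32

$1,042,217.32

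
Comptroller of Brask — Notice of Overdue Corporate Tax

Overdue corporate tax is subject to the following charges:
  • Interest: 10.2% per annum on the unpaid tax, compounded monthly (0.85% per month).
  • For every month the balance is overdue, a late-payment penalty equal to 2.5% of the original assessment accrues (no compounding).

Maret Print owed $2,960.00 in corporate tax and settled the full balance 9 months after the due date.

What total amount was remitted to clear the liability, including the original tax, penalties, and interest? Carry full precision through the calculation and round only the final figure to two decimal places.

$3,860.29

Late-payment penalty = 2.5% × $2,960.00 × 9 mo = $666.00
Interest: $2,960.00 × ((1 + 0.0085)^9 − 1) = $2,960.00 × 0.0791532… = $234.2936…
Total = $2,960.00 + $666.0000 + $234.2936… = $3,860.29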